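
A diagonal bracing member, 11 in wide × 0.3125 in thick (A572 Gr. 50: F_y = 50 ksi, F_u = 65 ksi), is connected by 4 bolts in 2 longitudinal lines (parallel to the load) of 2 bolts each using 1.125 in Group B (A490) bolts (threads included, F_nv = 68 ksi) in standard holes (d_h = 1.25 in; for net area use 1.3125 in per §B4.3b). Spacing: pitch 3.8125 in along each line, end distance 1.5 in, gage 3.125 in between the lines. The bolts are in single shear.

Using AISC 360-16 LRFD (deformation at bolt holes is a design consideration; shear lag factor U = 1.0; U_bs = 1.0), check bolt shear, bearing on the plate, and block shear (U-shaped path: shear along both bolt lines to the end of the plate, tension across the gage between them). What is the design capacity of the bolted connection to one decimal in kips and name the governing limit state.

88.7 kips (block shear governs)

Bolt shear: A_b = π(1.125)²/4 = 0.99402 in². φR_n = 0.75 × 68 × 0.99402 × 4 × 1 = 202.8 kips.
Bearing (0.3125 in plate, F_u = 65 ksi): end bolts L_c = 1.5 − 1.25/2 = 0.875, R_n = min(1.2×0.875×0.3125×65, 2.4×1.125×0.3125×65) = 21.328 kips/bolt; interior L_c = 3.8125 − 1.25 = 2.5625, R_n = 54.844 kips/bolt. φR_n = 0.75 × (2×21.328 + 2×54.844) = 114.3 kips.
Block shear: shear path 2×[1.5+1×3.8125] = 2×5.3125 in, A_gv = 3.3203, A_nv = 2×(5.3125 − 1.5×1.3125)×0.3125 = 2.0898 in²; tension across gage: (3.125 − 1×1.3125)×0.3125 = 0.56641 in². R_n = min(0.6×65×2.0898, 0.6×50×3.3203) + 1.0×65×0.56641 = min(81.502, 99.609) + 36.817 = 118.32 kips. φR_n = 0.75 × 118.32 = 88.7 kips.
Governing: min(202.8, 114.3, 88.7) = 88.7 kips → block shear.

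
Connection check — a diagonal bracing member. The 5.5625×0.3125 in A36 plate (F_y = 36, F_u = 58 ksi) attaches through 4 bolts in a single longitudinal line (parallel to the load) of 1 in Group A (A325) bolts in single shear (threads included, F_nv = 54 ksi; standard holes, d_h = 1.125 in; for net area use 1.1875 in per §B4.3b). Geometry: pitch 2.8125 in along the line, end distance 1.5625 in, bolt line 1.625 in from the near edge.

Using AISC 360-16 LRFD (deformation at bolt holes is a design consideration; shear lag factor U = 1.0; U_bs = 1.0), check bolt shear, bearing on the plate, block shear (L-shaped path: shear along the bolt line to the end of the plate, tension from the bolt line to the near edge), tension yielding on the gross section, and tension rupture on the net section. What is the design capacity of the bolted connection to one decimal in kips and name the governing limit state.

Bolt shear: A_b = π(1)²/4 = 0.7854 in². φR_n = 0.75 × 54 × 0.7854 × 4 × 1 = 127.2 kips.
Bearing (0.3125 in plate, F_u = 58 ksi): end bolts L_c = 1.5625 − 1.125/2 = 1, R_n = min(1.2×1×0.3125×58, 2.4×1×0.3125×58) = 21.75 kips/bolt; interior L_c = 2.8125 − 1.125 = 1.6875, R_n = 36.703 kips/bolt. φR_n = 0.75 × (1×21.75 + 3×36.703) = 98.9 kips.
Block shear: shear path 1×[1.5625+3×2.8125] = 1×10 in, A_gv = 3.125, A_nv = 1×(10 − 3.5×1.1875)×0.3125 = 1.8262 in²; tension to near edge: (1.625 − 0.5×1.1875)×0.3125 = 0.32227 in². R_n = min(0.6×58×1.8262, 0.6×36×3.125) + 1.0×58×0.32227 = min(63.552, 67.5) + 18.692 = 82.244 kips. φR_n = 0.75 × 82.244 = 61.7 kips.
Tension yield (gross): A_g = 5.5625×0.3125 = 1.7383 in². φR_n = 0.90 × 36 × 1.7383 = 56.3 kips.
Tension rupture (net): A_n = (5.5625 − 1×1.1875)×0.3125 = 1.3672 in² (U = 1.0, A_e = A_n). φR_n = 0.75 × 58 × 1.3672 = 59.5 kips.
Governing: min(127.2, 98.9, 61.7, 56.3, 59.5) = 56.3 kips → gross-section yield.

56.3 kips (gross-section yield governs)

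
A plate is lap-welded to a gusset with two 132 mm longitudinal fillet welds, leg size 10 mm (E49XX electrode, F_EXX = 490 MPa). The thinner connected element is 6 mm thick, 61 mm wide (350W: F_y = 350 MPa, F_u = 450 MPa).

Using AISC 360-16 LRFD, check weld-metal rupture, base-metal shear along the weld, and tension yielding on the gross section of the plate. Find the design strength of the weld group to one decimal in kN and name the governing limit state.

115.3 kN (gross-section yield governs)

Weld metal: throat = 0.707×10 = 7.07 mm, L = 2×132 = 264 mm. φR_n = 0.75 × 0.6 × 490 × 7.07 × 264 = 411.6 kN.
Base metal shear (6 mm plate): yield φR_n = 1.0×0.6×350×6×264 = 332.6 kN; rupture φR_n = 0.75×0.6×450×6×264 = 320.8 kN; take 320.8 kN (rupture).
Tension yield (gross): A_g = 61×6 = 366 mm². φR_n = 0.90 × 350 × 366 = 115.3 kN.
Governing: min(411.6, 320.8, 115.3) = 115.3 kN → gross-section yield.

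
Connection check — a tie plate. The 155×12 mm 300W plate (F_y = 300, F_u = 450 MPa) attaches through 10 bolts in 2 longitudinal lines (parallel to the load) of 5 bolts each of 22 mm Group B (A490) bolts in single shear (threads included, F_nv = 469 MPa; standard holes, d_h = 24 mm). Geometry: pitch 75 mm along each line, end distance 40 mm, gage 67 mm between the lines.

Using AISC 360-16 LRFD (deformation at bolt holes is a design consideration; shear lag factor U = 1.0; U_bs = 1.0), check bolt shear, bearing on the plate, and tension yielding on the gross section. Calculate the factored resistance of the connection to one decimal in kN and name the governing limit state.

502.2 kN (gross-section yield governs)

Bolt shear: A_b = π(22)²/4 = 380.13 mm². φR_n = 0.75 × 469 × 380.13 × 10 × 1 = 1337.1 kN.
Bearing (12 mm plate, F_u = 450 MPa): end bolts L_c = 40 − 24/2 = 28, R_n = min(1.2×28×12×450, 2.4×22×12×450) = 181.44 kN/bolt; interior L_c = 75 − 24 = 51, R_n = 285.12 kN/bolt. φR_n = 0.75 × (2×181.44 + 8×285.12) = 1982.9 kN.
Tension yield (gross): A_g = 155×12 = 1860 mm². φR_n = 0.90 × 300 × 1860 = 502.2 kN.
Governing: min(1337.1, 1982.9, 502.2) = 502.2 kN → gross-section yield.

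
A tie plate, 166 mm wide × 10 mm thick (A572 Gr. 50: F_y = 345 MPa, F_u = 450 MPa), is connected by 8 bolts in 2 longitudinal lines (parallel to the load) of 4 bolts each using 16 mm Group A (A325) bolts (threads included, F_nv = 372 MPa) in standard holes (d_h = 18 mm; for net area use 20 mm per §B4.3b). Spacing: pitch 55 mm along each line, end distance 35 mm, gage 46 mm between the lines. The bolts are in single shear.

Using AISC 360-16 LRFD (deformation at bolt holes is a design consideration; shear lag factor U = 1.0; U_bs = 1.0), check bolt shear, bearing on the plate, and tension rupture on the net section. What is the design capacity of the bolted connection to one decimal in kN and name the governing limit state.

Bolt shear: A_b = π(16)²/4 = 201.06 mm². φR_n = 0.75 × 372 × 201.06 × 8 × 1 = 448.8 kN.
Bearing (10 mm plate, F_u = 450 MPa): end bolts L_c = 35 − 18/2 = 26, R_n = min(1.2×26×10×450, 2.4×16×10×450) = 140.4 kN/bolt; interior L_c = 55 − 18 = 37, R_n = 172.8 kN/bolt. φR_n = 0.75 × (2×140.4 + 6×172.8) = 988.2 kN.
Tension rupture (net): A_n = (166 − 2×20)×10 = 1260 mm² (U = 1.0, A_e = A_n). φR_n = 0.75 × 450 × 1260 = 425.3 kN.
Governing: min(448.8, 988.2, 425.3) = 425.3 kN → net-section rupture.

425.3 kN (net-section rupture governs)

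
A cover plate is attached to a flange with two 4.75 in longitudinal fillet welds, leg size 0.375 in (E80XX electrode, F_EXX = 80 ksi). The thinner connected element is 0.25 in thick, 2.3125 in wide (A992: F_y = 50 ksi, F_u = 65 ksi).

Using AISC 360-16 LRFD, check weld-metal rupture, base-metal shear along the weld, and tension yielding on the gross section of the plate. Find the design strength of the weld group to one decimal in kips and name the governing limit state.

Weld metal: throat = 0.707×0.375 = 0.26513 in, L = 2×4.75 = 9.5 in. φR_n = 0.75 × 0.6 × 80 × 0.26513 × 9.5 = 90.7 kips.
Base metal shear (0.25 in plate): yield φR_n = 1.0×0.6×50×0.25×9.5 = 71.3 kips; rupture φR_n = 0.75×0.6×65×0.25×9.5 = 69.5 kips; take 69.5 kips (rupture).
Tension yield (gross): A_g = 2.3125×0.25 = 0.57813 in². φR_n = 0.90 × 50 × 0.57813 = 26.0 kips.
Governing: min(90.7, 69.5, 26.0) = 26.0 kips → gross-section yield.

26.0 kips (gross-section yield governs)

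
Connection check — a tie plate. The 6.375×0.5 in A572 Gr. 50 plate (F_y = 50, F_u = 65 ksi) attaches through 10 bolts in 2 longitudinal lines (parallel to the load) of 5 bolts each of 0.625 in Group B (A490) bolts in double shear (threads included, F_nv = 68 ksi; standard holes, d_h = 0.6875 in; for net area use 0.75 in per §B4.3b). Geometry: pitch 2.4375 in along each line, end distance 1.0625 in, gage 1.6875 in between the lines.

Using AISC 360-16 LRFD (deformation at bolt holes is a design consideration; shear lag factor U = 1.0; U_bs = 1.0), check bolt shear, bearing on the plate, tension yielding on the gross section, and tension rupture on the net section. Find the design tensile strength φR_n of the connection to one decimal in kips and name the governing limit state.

118.8 kips (net-section rupture governs)

Bolt shear: A_b = π(0.625)²/4 = 0.3068 in². φR_n = 0.75 × 68 × 0.3068 × 10 × 2 = 312.9 kips.
Bearing (0.5 in plate, F_u = 65 ksi): end bolts L_c = 1.0625 − 0.6875/2 = 0.71875, R_n = min(1.2×0.71875×0.5×65, 2.4×0.625×0.5×65) = 28.031 kips/bolt; interior L_c = 2.4375 − 0.6875 = 1.75, R_n = 48.75 kips/bolt. φR_n = 0.75 × (2×28.031 + 8×48.75) = 334.5 kips.
Tension yield (gross): A_g = 6.375×0.5 = 3.1875 in². φR_n = 0.90 × 50 × 3.1875 = 143.4 kips.
Tension rupture (net): A_n = (6.375 − 2×0.75)×0.5 = 2.4375 in² (U = 1.0, A_e = A_n). φR_n = 0.75 × 65 × 2.4375 = 118.8 kips.
Governing: min(312.9, 334.5, 143.4, 118.8) = 118.8 kips → net-section rupture.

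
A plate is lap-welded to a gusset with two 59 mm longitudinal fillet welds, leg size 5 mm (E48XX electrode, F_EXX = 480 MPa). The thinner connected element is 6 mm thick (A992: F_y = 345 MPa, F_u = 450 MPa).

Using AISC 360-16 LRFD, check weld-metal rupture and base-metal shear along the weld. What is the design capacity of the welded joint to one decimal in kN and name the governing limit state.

90.1 kN (weld metal governs)

Weld metal: throat = 0.707×5 = 3.535 mm, L = 2×59 = 118 mm. φR_n = 0.75 × 0.6 × 480 × 3.535 × 118 = 90.1 kN.
Base metal shear (6 mm plate): yield φR_n = 1.0×0.6×345×6×118 = 146.6 kN; rupture φR_n = 0.75×0.6×450×6×118 = 143.4 kN; take 143.4 kN (rupture).
Governing: min(90.1, 143.4) = 90.1 kN → weld metal.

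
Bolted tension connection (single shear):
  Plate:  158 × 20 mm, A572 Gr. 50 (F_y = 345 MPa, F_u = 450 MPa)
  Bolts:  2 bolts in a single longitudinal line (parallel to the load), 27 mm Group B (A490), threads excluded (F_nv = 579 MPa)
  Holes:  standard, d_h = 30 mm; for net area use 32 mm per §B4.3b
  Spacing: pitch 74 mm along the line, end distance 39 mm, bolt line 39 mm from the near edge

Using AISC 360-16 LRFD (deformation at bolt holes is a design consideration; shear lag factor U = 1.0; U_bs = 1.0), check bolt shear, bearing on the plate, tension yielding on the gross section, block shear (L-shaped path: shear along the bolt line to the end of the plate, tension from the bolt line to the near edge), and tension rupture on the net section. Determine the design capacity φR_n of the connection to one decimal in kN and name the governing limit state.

418.5 kN (block shear governs)

Bolt shear: A_b = π(27)²/4 = 572.56 mm². φR_n = 0.75 × 579 × 572.56 × 2 × 1 = 497.3 kN.
Bearing (20 mm plate, F_u = 450 MPa): end bolts L_c = 39 − 30/2 = 24, R_n = min(1.2×24×20×450, 2.4×27×20×450) = 259.2 kN/bolt; interior L_c = 74 − 30 = 44, R_n = 475.2 kN/bolt. φR_n = 0.75 × (1×259.2 + 1×475.2) = 550.8 kN.
Tension yield (gross): A_g = 158×20 = 3160 mm². φR_n = 0.90 × 345 × 3160 = 981.2 kN.
Block shear: shear path 1×[39+1×74] = 1×113 mm, A_gv = 2260, A_nv = 1×(113 − 1.5×32)×20 = 1300 mm²; tension to near edge: (39 − 0.5×32)×20 = 460 mm². R_n = min(0.6×450×1300, 0.6×345×2260) + 1.0×450×460 = min(351, 467.82) + 207 = 558 kN. φR_n = 0.75 × 558 = 418.5 kN.
Tension rupture (net): A_n = (158 − 1×32)×20 = 2520 mm² (U = 1.0, A_e = A_n). φR_n = 0.75 × 450 × 2520 = 850.5 kN.
Governing: min(497.3, 550.8, 981.2, 418.5, 850.5) = 418.5 kN → block shear.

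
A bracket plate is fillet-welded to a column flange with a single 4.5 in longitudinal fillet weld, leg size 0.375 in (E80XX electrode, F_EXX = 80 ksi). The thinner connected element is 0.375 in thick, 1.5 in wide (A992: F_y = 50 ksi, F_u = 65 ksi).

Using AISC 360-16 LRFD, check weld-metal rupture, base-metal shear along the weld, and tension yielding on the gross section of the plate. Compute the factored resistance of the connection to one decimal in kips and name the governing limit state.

Weld metal: throat = 0.707×0.375 = 0.26513 in, L = 4.5 in. φR_n = 0.75 × 0.6 × 80 × 0.26513 × 4.5 = 43.0 kips.
Base metal shear (0.375 in plate): yield φR_n = 1.0×0.6×50×0.375×4.5 = 50.6 kips; rupture φR_n = 0.75×0.6×65×0.375×4.5 = 49.4 kips; take 49.4 kips (rupture).
Tension yield (gross): A_g = 1.5×0.375 = 0.5625 in². φR_n = 0.90 × 50 × 0.5625 = 25.3 kips.
Governing: min(43.0, 49.4, 25.3) = 25.3 kips → gross-section yield.

25.3 kips (gross-section yield governs)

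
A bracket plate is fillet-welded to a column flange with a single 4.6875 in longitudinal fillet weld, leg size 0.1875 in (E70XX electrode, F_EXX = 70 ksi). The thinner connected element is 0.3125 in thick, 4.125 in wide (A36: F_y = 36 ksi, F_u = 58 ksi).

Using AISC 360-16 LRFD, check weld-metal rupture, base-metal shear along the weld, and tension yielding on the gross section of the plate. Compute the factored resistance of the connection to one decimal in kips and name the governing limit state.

Weld metal: throat = 0.707×0.1875 = 0.13256 in, L = 4.6875 in. φR_n = 0.75 × 0.6 × 70 × 0.13256 × 4.6875 = 19.6 kips.
Base metal shear (0.3125 in plate): yield φR_n = 1.0×0.6×36×0.3125×4.6875 = 31.6 kips; rupture φR_n = 0.75×0.6×58×0.3125×4.6875 = 38.2 kips; take 31.6 kips (yield).
Tension yield (gross): A_g = 4.125×0.3125 = 1.2891 in². φR_n = 0.90 × 36 × 1.2891 = 41.8 kips.
Governing: min(19.6, 31.6, 41.8) = 19.6 kips → weld metal.

19.6 kips (weld metal governs)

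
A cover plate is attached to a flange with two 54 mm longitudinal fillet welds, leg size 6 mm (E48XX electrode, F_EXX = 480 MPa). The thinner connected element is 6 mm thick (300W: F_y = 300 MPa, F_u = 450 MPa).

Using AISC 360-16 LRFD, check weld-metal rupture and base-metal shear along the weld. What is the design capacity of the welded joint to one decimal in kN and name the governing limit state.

Weld metal: throat = 0.707×6 = 4.242 mm, L = 2×54 = 108 mm. φR_n = 0.75 × 0.6 × 480 × 4.242 × 108 = 99.0 kN.
Base metal shear (6 mm plate): yield φR_n = 1.0×0.6×300×6×108 = 116.6 kN; rupture φR_n = 0.75×0.6×450×6×108 = 131.2 kN; take 116.6 kN (yield).
Governing: min(99.0, 116.6) = 99.0 kN → weld metal.

99.0 kN (weld metal governs)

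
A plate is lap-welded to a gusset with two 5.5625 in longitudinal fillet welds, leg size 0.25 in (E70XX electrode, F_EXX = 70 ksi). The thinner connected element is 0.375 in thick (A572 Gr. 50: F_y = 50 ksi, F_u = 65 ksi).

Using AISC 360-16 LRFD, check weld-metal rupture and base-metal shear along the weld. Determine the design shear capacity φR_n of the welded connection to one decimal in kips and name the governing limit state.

Weld metal: throat = 0.707×0.25 = 0.17675 in, L = 2×5.5625 = 11.125 in. φR_n = 0.75 × 0.6 × 70 × 0.17675 × 11.125 = 61.9 kips.
Base metal shear (0.375 in plate): yield φR_n = 1.0×0.6×50×0.375×11.125 = 125.2 kips; rupture φR_n = 0.75×0.6×65×0.375×11.125 = 122.0 kips; take 122.0 kips (rupture).
Governing: min(61.9, 122.0) = 61.9 kips → weld metal.

61.9 kips (weld metal governs)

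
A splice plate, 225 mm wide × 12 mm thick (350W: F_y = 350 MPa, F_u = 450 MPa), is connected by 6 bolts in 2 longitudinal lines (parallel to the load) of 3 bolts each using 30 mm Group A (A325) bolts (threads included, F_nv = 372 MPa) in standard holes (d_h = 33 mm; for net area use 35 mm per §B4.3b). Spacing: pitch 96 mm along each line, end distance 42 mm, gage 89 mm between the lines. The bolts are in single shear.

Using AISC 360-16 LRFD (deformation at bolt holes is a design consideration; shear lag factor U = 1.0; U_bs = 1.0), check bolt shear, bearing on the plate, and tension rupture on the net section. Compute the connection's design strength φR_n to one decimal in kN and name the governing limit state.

Bolt shear: A_b = π(30)²/4 = 706.86 mm². φR_n = 0.75 × 372 × 706.86 × 6 × 1 = 1183.3 kN.
Bearing (12 mm plate, F_u = 450 MPa): end bolts L_c = 42 − 33/2 = 25.5, R_n = min(1.2×25.5×12×450, 2.4×30×12×450) = 165.24 kN/bolt; interior L_c = 96 − 33 = 63, R_n = 388.8 kN/bolt. φR_n = 0.75 × (2×165.24 + 4×388.8) = 1414.3 kN.
Tension rupture (net): A_n = (225 − 2×35)×12 = 1860 mm² (U = 1.0, A_e = A_n). φR_n = 0.75 × 450 × 1860 = 627.8 kN.
Governing: min(1183.3, 1414.3, 627.8) = 627.8 kN → net-section rupture.

627.8 kN (net-section rupture governs)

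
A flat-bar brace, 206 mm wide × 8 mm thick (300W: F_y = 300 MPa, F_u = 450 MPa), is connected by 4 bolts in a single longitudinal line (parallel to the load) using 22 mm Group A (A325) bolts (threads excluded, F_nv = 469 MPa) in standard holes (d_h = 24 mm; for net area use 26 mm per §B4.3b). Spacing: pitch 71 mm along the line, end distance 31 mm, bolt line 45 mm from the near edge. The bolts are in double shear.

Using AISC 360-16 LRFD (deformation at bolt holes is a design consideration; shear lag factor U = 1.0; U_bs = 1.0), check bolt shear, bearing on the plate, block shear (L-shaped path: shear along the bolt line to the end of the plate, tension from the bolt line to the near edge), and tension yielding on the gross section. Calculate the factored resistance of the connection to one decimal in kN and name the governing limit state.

334.3 kN (block shear governs)

Bolt shear: A_b = π(22)²/4 = 380.13 mm². φR_n = 0.75 × 469 × 380.13 × 4 × 2 = 1069.7 kN.
Bearing (8 mm plate, F_u = 450 MPa): end bolts L_c = 31 − 24/2 = 19, R_n = min(1.2×19×8×450, 2.4×22×8×450) = 82.08 kN/bolt; interior L_c = 71 − 24 = 47, R_n = 190.08 kN/bolt. φR_n = 0.75 × (1×82.08 + 3×190.08) = 489.2 kN.
Block shear: shear path 1×[31+3×71] = 1×244 mm, A_gv = 1952, A_nv = 1×(244 − 3.5×26)×8 = 1224 mm²; tension to near edge: (45 − 0.5×26)×8 = 256 mm². R_n = min(0.6×450×1224, 0.6×300×1952) + 1.0×450×256 = min(330.48, 351.36) + 115.2 = 445.68 kN. φR_n = 0.75 × 445.68 = 334.3 kN.
Tension yield (gross): A_g = 206×8 = 1648 mm². φR_n = 0.90 × 300 × 1648 = 445.0 kN.
Governing: min(1069.7, 489.2, 334.3, 445.0) = 334.3 kN → block shear.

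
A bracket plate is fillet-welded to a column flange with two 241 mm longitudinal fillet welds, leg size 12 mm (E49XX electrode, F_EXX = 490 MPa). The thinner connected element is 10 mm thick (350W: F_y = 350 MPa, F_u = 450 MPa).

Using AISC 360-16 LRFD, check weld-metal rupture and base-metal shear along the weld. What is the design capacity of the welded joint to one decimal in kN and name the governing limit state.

901.7 kN (weld metal governs)

Weld metal: throat = 0.707×12 = 8.484 mm, L = 2×241 = 482 mm. φR_n = 0.75 × 0.6 × 490 × 8.484 × 482 = 901.7 kN.
Base metal shear (10 mm plate): yield φR_n = 1.0×0.6×350×10×482 = 1012.2 kN; rupture φR_n = 0.75×0.6×450×10×482 = 976.1 kN; take 976.1 kN (rupture).
Governing: min(901.7, 976.1) = 901.7 kN → weld metal.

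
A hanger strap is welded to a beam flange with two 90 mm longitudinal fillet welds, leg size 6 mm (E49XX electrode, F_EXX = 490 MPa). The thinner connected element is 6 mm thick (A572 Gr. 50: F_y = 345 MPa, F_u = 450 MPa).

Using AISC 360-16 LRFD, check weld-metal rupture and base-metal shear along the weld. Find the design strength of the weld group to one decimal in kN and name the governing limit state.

Weld metal: throat = 0.707×6 = 4.242 mm, L = 2×90 = 180 mm. φR_n = 0.75 × 0.6 × 490 × 4.242 × 180 = 168.4 kN.
Base metal shear (6 mm plate): yield φR_n = 1.0×0.6×345×6×180 = 223.6 kN; rupture φR_n = 0.75×0.6×450×6×180 = 218.7 kN; take 218.7 kN (rupture).
Governing: min(168.4, 218.7) = 168.4 kN → weld metal.

168.4 kN (weld metal governs)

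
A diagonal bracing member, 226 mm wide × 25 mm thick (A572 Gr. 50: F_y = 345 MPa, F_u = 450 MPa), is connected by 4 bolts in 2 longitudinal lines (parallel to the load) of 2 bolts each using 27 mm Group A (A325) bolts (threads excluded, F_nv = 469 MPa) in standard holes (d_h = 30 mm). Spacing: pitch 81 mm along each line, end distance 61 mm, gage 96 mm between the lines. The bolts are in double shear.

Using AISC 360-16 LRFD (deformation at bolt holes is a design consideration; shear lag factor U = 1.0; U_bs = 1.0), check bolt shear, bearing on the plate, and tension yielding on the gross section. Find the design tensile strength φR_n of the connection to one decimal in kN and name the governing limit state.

Bolt shear: A_b = π(27)²/4 = 572.56 mm². φR_n = 0.75 × 469 × 572.56 × 4 × 2 = 1611.2 kN.
Bearing (25 mm plate, F_u = 450 MPa): end bolts L_c = 61 − 30/2 = 46, R_n = min(1.2×46×25×450, 2.4×27×25×450) = 621 kN/bolt; interior L_c = 81 − 30 = 51, R_n = 688.5 kN/bolt. φR_n = 0.75 × (2×621 + 2×688.5) = 1964.3 kN.
Tension yield (gross): A_g = 226×25 = 5650 mm². φR_n = 0.90 × 345 × 5650 = 1754.3 kN.
Governing: min(1611.2, 1964.3, 1754.3) = 1611.2 kN → bolt shear.

1611.2 kN (bolt shear governs)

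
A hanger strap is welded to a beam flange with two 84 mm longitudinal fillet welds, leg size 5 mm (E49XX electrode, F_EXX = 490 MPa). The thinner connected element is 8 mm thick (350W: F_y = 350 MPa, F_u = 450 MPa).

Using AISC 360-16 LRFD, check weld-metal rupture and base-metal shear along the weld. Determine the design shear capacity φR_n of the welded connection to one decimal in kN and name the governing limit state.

131.0 kN (weld metal governs)

Weld metal: throat = 0.707×5 = 3.535 mm, L = 2×84 = 168 mm. φR_n = 0.75 × 0.6 × 490 × 3.535 × 168 = 131.0 kN.
Base metal shear (8 mm plate): yield φR_n = 1.0×0.6×350×8×168 = 282.2 kN; rupture φR_n = 0.75×0.6×450×8×168 = 272.2 kN; take 272.2 kN (rupture).
Governing: min(131.0, 272.2) = 131.0 kN → weld metal.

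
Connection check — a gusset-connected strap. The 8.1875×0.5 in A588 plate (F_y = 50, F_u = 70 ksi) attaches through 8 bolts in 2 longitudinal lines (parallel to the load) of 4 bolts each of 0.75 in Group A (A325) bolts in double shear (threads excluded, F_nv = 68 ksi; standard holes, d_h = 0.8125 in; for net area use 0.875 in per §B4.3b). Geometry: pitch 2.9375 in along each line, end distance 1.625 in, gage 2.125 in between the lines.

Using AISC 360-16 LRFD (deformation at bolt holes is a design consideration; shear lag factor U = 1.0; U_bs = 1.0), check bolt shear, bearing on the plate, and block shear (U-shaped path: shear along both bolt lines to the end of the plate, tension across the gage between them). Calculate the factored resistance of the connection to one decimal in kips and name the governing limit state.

Bolt shear: A_b = π(0.75)²/4 = 0.44179 in². φR_n = 0.75 × 68 × 0.44179 × 8 × 2 = 360.5 kips.
Bearing (0.5 in plate, F_u = 70 ksi): end bolts L_c = 1.625 − 0.8125/2 = 1.21875, R_n = min(1.2×1.21875×0.5×70, 2.4×0.75×0.5×70) = 51.188 kips/bolt; interior L_c = 2.9375 − 0.8125 = 2.125, R_n = 63 kips/bolt. φR_n = 0.75 × (2×51.188 + 6×63) = 360.3 kips.
Block shear: shear path 2×[1.625+3×2.9375] = 2×10.4375 in, A_gv = 10.438, A_nv = 2×(10.4375 − 3.5×0.875)×0.5 = 7.375 in²; tension across gage: (2.125 − 1×0.875)×0.5 = 0.625 in². R_n = min(0.6×70×7.375, 0.6×50×10.438) + 1.0×70×0.625 = min(309.75, 313.14) + 43.75 = 353.5 kips. φR_n = 0.75 × 353.5 = 265.1 kips.
Governing: min(360.5, 360.3, 265.1) = 265.1 kips → block shear.

265.1 kips (block shear governs)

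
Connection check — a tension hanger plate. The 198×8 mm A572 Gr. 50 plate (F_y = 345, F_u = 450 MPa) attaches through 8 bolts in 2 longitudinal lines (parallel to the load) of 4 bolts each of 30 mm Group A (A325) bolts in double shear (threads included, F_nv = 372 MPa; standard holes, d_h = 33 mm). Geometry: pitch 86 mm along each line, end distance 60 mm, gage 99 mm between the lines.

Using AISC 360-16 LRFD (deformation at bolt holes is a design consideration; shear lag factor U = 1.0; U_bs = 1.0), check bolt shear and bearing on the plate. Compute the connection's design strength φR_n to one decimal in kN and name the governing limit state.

1312.2 kN (bearing governs)

Bolt shear: A_b = π(30)²/4 = 706.86 mm². φR_n = 0.75 × 372 × 706.86 × 8 × 2 = 3155.4 kN.
Bearing (8 mm plate, F_u = 450 MPa): end bolts L_c = 60 − 33/2 = 43.5, R_n = min(1.2×43.5×8×450, 2.4×30×8×450) = 187.92 kN/bolt; interior L_c = 86 − 33 = 53, R_n = 228.96 kN/bolt. φR_n = 0.75 × (2×187.92 + 6×228.96) = 1312.2 kN.
Governing: min(3155.4, 1312.2) = 1312.2 kN → bearing.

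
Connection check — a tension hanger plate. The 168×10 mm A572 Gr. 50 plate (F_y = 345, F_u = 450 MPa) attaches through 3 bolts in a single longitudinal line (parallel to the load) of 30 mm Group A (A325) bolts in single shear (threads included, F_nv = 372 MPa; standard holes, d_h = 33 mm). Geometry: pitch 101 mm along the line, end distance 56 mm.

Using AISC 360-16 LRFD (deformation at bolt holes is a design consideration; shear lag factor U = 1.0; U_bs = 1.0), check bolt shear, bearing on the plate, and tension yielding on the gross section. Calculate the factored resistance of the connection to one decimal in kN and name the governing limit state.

Bolt shear: A_b = π(30)²/4 = 706.86 mm². φR_n = 0.75 × 372 × 706.86 × 3 × 1 = 591.6 kN.
Bearing (10 mm plate, F_u = 450 MPa): end bolts L_c = 56 − 33/2 = 39.5, R_n = min(1.2×39.5×10×450, 2.4×30×10×450) = 213.3 kN/bolt; interior L_c = 101 − 33 = 68, R_n = 324 kN/bolt. φR_n = 0.75 × (1×213.3 + 2×324) = 646.0 kN.
Tension yield (gross): A_g = 168×10 = 1680 mm². φR_n = 0.90 × 345 × 1680 = 521.6 kN.
Governing: min(591.6, 646.0, 521.6) = 521.6 kN → gross-section yield.

521.6 kN (gross-section yield governs)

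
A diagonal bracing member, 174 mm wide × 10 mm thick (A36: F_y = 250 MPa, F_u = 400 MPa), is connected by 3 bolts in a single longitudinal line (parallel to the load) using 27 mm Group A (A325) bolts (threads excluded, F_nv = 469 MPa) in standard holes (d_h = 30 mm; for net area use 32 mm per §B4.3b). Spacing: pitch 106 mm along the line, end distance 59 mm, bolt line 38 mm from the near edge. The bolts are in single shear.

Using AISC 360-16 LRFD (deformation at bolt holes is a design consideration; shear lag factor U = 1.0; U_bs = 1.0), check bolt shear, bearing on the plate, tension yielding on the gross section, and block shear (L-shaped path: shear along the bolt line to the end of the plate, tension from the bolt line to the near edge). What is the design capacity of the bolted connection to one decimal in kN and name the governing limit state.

Bolt shear: A_b = π(27)²/4 = 572.56 mm². φR_n = 0.75 × 469 × 572.56 × 3 × 1 = 604.2 kN.
Bearing (10 mm plate, F_u = 400 MPa): end bolts L_c = 59 − 30/2 = 44, R_n = min(1.2×44×10×400, 2.4×27×10×400) = 211.2 kN/bolt; interior L_c = 106 − 30 = 76, R_n = 259.2 kN/bolt. φR_n = 0.75 × (1×211.2 + 2×259.2) = 547.2 kN.
Tension yield (gross): A_g = 174×10 = 1740 mm². φR_n = 0.90 × 250 × 1740 = 391.5 kN.
Block shear: shear path 1×[59+2×106] = 1×271 mm, A_gv = 2710, A_nv = 1×(271 − 2.5×32)×10 = 1910 mm²; tension to near edge: (38 − 0.5×32)×10 = 220 mm². R_n = min(0.6×400×1910, 0.6×250×2710) + 1.0×400×220 = min(458.4, 406.5) + 88 = 494.5 kN. φR_n = 0.75 × 494.5 = 370.9 kN.
Governing: min(604.2, 547.2, 391.5, 370.9) = 370.9 kN → block shear.

370.9 kN (block shear governs)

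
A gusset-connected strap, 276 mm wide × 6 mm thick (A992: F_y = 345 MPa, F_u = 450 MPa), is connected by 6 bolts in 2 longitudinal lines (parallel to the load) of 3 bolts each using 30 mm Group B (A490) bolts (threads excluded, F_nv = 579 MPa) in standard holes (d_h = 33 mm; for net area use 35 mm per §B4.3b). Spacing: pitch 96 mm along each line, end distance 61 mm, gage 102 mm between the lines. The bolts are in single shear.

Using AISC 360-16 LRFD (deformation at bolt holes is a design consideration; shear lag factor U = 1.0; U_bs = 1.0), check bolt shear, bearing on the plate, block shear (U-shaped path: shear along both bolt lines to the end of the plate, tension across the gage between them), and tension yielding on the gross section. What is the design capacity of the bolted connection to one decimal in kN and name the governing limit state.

514.2 kN (gross-section yield governs)

Bolt shear: A_b = π(30)²/4 = 706.86 mm². φR_n = 0.75 × 579 × 706.86 × 6 × 1 = 1841.7 kN.
Bearing (6 mm plate, F_u = 450 MPa): end bolts L_c = 61 − 33/2 = 44.5, R_n = min(1.2×44.5×6×450, 2.4×30×6×450) = 144.18 kN/bolt; interior L_c = 96 − 33 = 63, R_n = 194.4 kN/bolt. φR_n = 0.75 × (2×144.18 + 4×194.4) = 799.5 kN.
Block shear: shear path 2×[61+2×96] = 2×253 mm, A_gv = 3036, A_nv = 2×(253 − 2.5×35)×6 = 1986 mm²; tension across gage: (102 − 1×35)×6 = 402 mm². R_n = min(0.6×450×1986, 0.6×345×3036) + 1.0×450×402 = min(536.22, 628.45) + 180.9 = 717.12 kN. φR_n = 0.75 × 717.12 = 537.8 kN.
Tension yield (gross): A_g = 276×6 = 1656 mm². φR_n = 0.90 × 345 × 1656 = 514.2 kN.
Governing: min(1841.7, 799.5, 537.8, 514.2) = 514.2 kN → gross-section yield.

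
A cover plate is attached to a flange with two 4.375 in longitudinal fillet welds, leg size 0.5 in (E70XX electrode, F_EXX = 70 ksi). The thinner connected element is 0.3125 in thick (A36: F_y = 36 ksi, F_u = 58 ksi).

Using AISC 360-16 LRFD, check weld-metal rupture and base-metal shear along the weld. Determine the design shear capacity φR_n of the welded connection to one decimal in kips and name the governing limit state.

59.1 kips (base-metal shear governs)

Weld metal: throat = 0.707×0.5 = 0.3535 in, L = 2×4.375 = 8.75 in. φR_n = 0.75 × 0.6 × 70 × 0.3535 × 8.75 = 97.4 kips.
Base metal shear (0.3125 in plate): yield φR_n = 1.0×0.6×36×0.3125×8.75 = 59.1 kips; rupture φR_n = 0.75×0.6×58×0.3125×8.75 = 71.4 kips; take 59.1 kips (yield).
Governing: min(97.4, 59.1) = 59.1 kips → base-metal shear.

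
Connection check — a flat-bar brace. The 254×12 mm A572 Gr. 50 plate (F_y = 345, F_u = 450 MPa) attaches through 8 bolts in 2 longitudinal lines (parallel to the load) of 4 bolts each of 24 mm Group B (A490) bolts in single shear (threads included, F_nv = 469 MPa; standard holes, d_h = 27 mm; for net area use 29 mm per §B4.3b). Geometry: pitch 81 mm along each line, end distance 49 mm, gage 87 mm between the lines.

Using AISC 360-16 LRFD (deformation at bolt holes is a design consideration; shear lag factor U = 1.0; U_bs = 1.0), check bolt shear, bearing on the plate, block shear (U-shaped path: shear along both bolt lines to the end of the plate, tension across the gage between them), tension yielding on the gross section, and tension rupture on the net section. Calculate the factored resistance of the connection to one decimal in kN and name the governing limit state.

793.8 kN (net-section rupture governs)

Bolt shear: A_b = π(24)²/4 = 452.39 mm². φR_n = 0.75 × 469 × 452.39 × 8 × 1 = 1273.0 kN.
Bearing (12 mm plate, F_u = 450 MPa): end bolts L_c = 49 − 27/2 = 35.5, R_n = min(1.2×35.5×12×450, 2.4×24×12×450) = 230.04 kN/bolt; interior L_c = 81 − 27 = 54, R_n = 311.04 kN/bolt. φR_n = 0.75 × (2×230.04 + 6×311.04) = 1744.7 kN.
Block shear: shear path 2×[49+3×81] = 2×292 mm, A_gv = 7008, A_nv = 2×(292 − 3.5×29)×12 = 4572 mm²; tension across gage: (87 − 1×29)×12 = 696 mm². R_n = min(0.6×450×4572, 0.6×345×7008) + 1.0×450×696 = min(1234.4, 1450.7) + 313.2 = 1547.6 kN. φR_n = 0.75 × 1547.6 = 1160.7 kN.
Tension yield (gross): A_g = 254×12 = 3048 mm². φR_n = 0.90 × 345 × 3048 = 946.4 kN.
Tension rupture (net): A_n = (254 − 2×29)×12 = 2352 mm² (U = 1.0, A_e = A_n). φR_n = 0.75 × 450 × 2352 = 793.8 kN.
Governing: min(1273.0, 1744.7, 1160.7, 946.4, 793.8) = 793.8 kN → net-section rupture.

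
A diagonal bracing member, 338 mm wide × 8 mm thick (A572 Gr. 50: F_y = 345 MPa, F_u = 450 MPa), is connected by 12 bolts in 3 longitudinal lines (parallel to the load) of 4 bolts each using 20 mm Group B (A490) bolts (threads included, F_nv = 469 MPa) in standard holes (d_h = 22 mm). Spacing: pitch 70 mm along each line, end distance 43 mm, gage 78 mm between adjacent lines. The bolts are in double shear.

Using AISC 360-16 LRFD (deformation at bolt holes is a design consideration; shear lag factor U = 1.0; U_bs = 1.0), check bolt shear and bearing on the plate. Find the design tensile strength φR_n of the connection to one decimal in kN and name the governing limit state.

1477.4 kN (bearing governs)

Bolt shear: A_b = π(20)²/4 = 314.16 mm². φR_n = 0.75 × 469 × 314.16 × 12 × 2 = 2652.1 kN.
Bearing (8 mm plate, F_u = 450 MPa): end bolts L_c = 43 − 22/2 = 32, R_n = min(1.2×32×8×450, 2.4×20×8×450) = 138.24 kN/bolt; interior L_c = 70 − 22 = 48, R_n = 172.8 kN/bolt. φR_n = 0.75 × (3×138.24 + 9×172.8) = 1477.4 kN.
Governing: min(2652.1, 1477.4) = 1477.4 kN → bearing.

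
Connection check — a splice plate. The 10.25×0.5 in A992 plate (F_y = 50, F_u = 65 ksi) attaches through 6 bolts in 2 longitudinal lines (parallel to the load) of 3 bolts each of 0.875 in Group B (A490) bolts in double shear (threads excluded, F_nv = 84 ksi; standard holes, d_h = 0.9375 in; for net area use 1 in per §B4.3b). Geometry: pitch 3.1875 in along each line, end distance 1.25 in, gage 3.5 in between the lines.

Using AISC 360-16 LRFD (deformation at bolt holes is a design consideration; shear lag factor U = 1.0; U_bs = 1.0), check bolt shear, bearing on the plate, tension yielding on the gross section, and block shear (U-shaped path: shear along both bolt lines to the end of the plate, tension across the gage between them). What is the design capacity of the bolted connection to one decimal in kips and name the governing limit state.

Bolt shear: A_b = π(0.875)²/4 = 0.60132 in². φR_n = 0.75 × 84 × 0.60132 × 6 × 2 = 454.6 kips.
Bearing (0.5 in plate, F_u = 65 ksi): end bolts L_c = 1.25 − 0.9375/2 = 0.78125, R_n = min(1.2×0.78125×0.5×65, 2.4×0.875×0.5×65) = 30.469 kips/bolt; interior L_c = 3.1875 − 0.9375 = 2.25, R_n = 68.25 kips/bolt. φR_n = 0.75 × (2×30.469 + 4×68.25) = 250.5 kips.
Tension yield (gross): A_g = 10.25×0.5 = 5.125 in². φR_n = 0.90 × 50 × 5.125 = 230.6 kips.
Block shear: shear path 2×[1.25+2×3.1875] = 2×7.625 in, A_gv = 7.625, A_nv = 2×(7.625 − 2.5×1)×0.5 = 5.125 in²; tension across gage: (3.5 − 1×1)×0.5 = 1.25 in². R_n = min(0.6×65×5.125, 0.6×50×7.625) + 1.0×65×1.25 = min(199.88, 228.75) + 81.25 = 281.13 kips. φR_n = 0.75 × 281.13 = 210.8 kips.
Governing: min(454.6, 250.5, 230.6, 210.8) = 210.8 kips → block shear.

210.8 kips (block shear governs)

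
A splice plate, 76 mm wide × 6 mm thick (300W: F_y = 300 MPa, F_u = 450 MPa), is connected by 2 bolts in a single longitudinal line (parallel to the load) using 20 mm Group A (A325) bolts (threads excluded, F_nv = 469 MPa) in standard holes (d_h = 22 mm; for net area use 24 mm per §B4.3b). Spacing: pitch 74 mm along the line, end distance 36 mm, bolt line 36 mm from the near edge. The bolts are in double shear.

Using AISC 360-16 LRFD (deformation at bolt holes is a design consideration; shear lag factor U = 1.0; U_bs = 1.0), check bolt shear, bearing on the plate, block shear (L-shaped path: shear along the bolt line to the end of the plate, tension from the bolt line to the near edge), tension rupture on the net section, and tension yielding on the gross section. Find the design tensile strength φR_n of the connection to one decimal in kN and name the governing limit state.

105.3 kN (net-section rupture governs)

Bolt shear: A_b = π(20)²/4 = 314.16 mm². φR_n = 0.75 × 469 × 314.16 × 2 × 2 = 442.0 kN.
Bearing (6 mm plate, F_u = 450 MPa): end bolts L_c = 36 − 22/2 = 25, R_n = min(1.2×25×6×450, 2.4×20×6×450) = 81 kN/bolt; interior L_c = 74 − 22 = 52, R_n = 129.6 kN/bolt. φR_n = 0.75 × (1×81 + 1×129.6) = 158.0 kN.
Block shear: shear path 1×[36+1×74] = 1×110 mm, A_gv = 660, A_nv = 1×(110 − 1.5×24)×6 = 444 mm²; tension to near edge: (36 − 0.5×24)×6 = 144 mm². R_n = min(0.6×450×444, 0.6×300×660) + 1.0×450×144 = min(119.88, 118.8) + 64.8 = 183.6 kN. φR_n = 0.75 × 183.6 = 137.7 kN.
Tension rupture (net): A_n = (76 − 1×24)×6 = 312 mm² (U = 1.0, A_e = A_n). φR_n = 0.75 × 450 × 312 = 105.3 kN.
Tension yield (gross): A_g = 76×6 = 456 mm². φR_n = 0.90 × 300 × 456 = 123.1 kN.
Governing: min(442.0, 158.0, 137.7, 105.3, 123.1) = 105.3 kN → net-section rupture.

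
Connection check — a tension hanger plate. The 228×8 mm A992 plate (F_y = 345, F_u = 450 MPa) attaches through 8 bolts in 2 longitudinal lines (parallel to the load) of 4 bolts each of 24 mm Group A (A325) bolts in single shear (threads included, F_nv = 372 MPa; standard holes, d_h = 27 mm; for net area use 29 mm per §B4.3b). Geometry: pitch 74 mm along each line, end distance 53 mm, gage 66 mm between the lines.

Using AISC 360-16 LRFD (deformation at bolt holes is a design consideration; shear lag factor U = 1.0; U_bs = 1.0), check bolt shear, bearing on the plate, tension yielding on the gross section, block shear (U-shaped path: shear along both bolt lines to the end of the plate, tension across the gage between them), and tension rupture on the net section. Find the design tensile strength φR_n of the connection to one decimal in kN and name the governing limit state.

459.0 kN (net-section rupture governs)

Bolt shear: A_b = π(24)²/4 = 452.39 mm². φR_n = 0.75 × 372 × 452.39 × 8 × 1 = 1009.7 kN.
Bearing (8 mm plate, F_u = 450 MPa): end bolts L_c = 53 − 27/2 = 39.5, R_n = min(1.2×39.5×8×450, 2.4×24×8×450) = 170.64 kN/bolt; interior L_c = 74 − 27 = 47, R_n = 203.04 kN/bolt. φR_n = 0.75 × (2×170.64 + 6×203.04) = 1169.6 kN.
Tension yield (gross): A_g = 228×8 = 1824 mm². φR_n = 0.90 × 345 × 1824 = 566.4 kN.
Block shear: shear path 2×[53+3×74] = 2×275 mm, A_gv = 4400, A_nv = 2×(275 − 3.5×29)×8 = 2776 mm²; tension across gage: (66 − 1×29)×8 = 296 mm². R_n = min(0.6×450×2776, 0.6×345×4400) + 1.0×450×296 = min(749.52, 910.8) + 133.2 = 882.72 kN. φR_n = 0.75 × 882.72 = 662.0 kN.
Tension rupture (net): A_n = (228 − 2×29)×8 = 1360 mm² (U = 1.0, A_e = A_n). φR_n = 0.75 × 450 × 1360 = 459.0 kN.
Governing: min(1009.7, 1169.6, 566.4, 662.0, 459.0) = 459.0 kN → net-section rupture.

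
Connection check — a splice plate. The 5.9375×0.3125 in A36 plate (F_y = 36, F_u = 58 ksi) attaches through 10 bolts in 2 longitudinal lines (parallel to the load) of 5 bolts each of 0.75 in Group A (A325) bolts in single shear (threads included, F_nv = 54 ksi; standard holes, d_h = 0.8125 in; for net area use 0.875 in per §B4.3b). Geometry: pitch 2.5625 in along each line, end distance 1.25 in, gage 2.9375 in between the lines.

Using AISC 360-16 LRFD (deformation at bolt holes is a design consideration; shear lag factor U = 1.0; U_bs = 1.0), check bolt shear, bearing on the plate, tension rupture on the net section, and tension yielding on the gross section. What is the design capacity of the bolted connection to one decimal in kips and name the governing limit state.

Bolt shear: A_b = π(0.75)²/4 = 0.44179 in². φR_n = 0.75 × 54 × 0.44179 × 10 × 1 = 178.9 kips.
Bearing (0.3125 in plate, F_u = 58 ksi): end bolts L_c = 1.25 − 0.8125/2 = 0.84375, R_n = min(1.2×0.84375×0.3125×58, 2.4×0.75×0.3125×58) = 18.352 kips/bolt; interior L_c = 2.5625 − 0.8125 = 1.75, R_n = 32.625 kips/bolt. φR_n = 0.75 × (2×18.352 + 8×32.625) = 223.3 kips.
Tension rupture (net): A_n = (5.9375 − 2×0.875)×0.3125 = 1.3086 in² (U = 1.0, A_e = A_n). φR_n = 0.75 × 58 × 1.3086 = 56.9 kips.
Tension yield (gross): A_g = 5.9375×0.3125 = 1.8555 in². φR_n = 0.90 × 36 × 1.8555 = 60.1 kips.
Governing: min(178.9, 223.3, 56.9, 60.1) = 56.9 kips → net-section rupture.

56.9 kips (net-section rupture governs)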